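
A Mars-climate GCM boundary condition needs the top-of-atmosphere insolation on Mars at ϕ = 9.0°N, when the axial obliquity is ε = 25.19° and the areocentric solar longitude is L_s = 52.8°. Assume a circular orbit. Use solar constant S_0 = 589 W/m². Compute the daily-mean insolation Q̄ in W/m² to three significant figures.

Q̄ ≈ 190 W/m²

sin δ = sin 25.19° × sin 52.8° = 0.33902, so δ = +19.817°.
cos h₀ = −tan(+9.0°) tan(+19.817°) = -0.0571, h₀ = 1.6279 rad.
Bracket: h₀ sin ϕ sin δ + cos ϕ cos δ sin h₀ = 1.6279×0.15643×0.33902 + 0.98769×0.94078×0.99837 = 0.086332 + 0.927684 = 1.014016.
Q̄ = (S_0/π) × [bracket] = (589/π) × 1.014016 = 190.1 W/m².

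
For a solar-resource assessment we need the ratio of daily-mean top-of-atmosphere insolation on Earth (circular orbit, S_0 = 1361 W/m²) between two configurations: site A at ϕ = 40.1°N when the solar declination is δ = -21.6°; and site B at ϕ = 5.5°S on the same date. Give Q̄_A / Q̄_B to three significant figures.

— Configuration A (ϕ=+40.1°):
cos h₀ = −tan(+40.1°) tan(-21.600°) = 0.3334, h₀ = 1.2309 rad.
Bracket: h₀ sin ϕ sin δ + cos ϕ cos δ sin h₀ = 1.2309×0.64412×-0.36812 + 0.76492×0.92978×0.94278 = -0.291863 + 0.670512 = 0.378649.
Q̄ = (S_0/π) × [bracket] = (1361/π) × 0.378649 = 164.04 W/m².
— Configuration B (ϕ=-5.5°):
cos h₀ = −tan(-5.5°) tan(-21.600°) = -0.0381, h₀ = 1.6089 rad.
Bracket: h₀ sin ϕ sin δ + cos ϕ cos δ sin h₀ = 1.6089×-0.09585×-0.36812 + 0.99540×0.92978×0.99927 = 0.056769 + 0.924827 = 0.981596.
Q̄ = (S_0/π) × [bracket] = (1361/π) × 0.981596 = 425.25 W/m².
Ratio Q̄_A / Q̄_B = 164.04 / 425.25 = 0.3857.

Q̄_A / Q̄_B ≈ 0.386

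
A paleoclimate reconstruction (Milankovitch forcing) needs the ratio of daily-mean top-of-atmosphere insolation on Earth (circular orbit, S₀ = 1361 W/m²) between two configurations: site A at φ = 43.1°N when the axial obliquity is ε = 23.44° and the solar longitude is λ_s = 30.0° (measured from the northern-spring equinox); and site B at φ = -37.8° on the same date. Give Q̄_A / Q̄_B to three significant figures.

— Configuration A (φ=+43.1°):
Solar declination: sin δ = sin ε · sin λ_s = sin 23.44° × sin 30.0° = 0.19889, so δ = +11.472°.
cos H₀ = −tan(+43.1°) tan(+11.472°) = -0.1899, H₀ = 1.7619 rad.
Bracket: H₀ sin φ sin δ + cos φ cos δ sin H₀ = 1.7619×0.68327×0.19889 + 0.73016×0.98002×0.98180 = 0.239434 + 0.702548 = 0.941982.
Q̄ = (S₀/π) × [bracket] = (1361/π) × 0.941982 = 408.09 W/m².
— Configuration B (φ=-37.8°):
cos H₀ = −tan(-37.8°) tan(+11.472°) = 0.1574, H₀ = 1.4127 rad.
Bracket: H₀ sin φ sin δ + cos φ cos δ sin H₀ = 1.4127×-0.61291×0.19889 + 0.79016×0.98002×0.98753 = -0.172210 + 0.764716 = 0.592506.
Q̄ = (S₀/π) × [bracket] = (1361/π) × 0.592506 = 256.69 W/m².
Ratio Q̄_A / Q̄_B = 408.09 / 256.69 = 1.590.

Q̄_A / Q̄_B ≈ 1.59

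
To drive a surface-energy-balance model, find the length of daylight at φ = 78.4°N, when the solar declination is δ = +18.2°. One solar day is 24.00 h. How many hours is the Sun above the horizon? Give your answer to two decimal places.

Sunrise equation: cos H₀ = −tan φ · tan δ = -1.6017 ≤ −1, so the Sun never sets (polar day) and H₀ = π.
Daylight = 2H₀/(2π) × 24.00 h = (3.1416/π) × 24.00 = 24.00 h.

24.00 h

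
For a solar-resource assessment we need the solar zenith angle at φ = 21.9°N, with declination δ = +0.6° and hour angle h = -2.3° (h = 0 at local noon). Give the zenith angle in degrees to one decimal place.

θ_z = 21.4°

cos θ_z = sin φ sin δ + cos φ cos δ cos h = 0.003906 + 0.927038 = 0.930944.
θ_z = arccos(0.930944) = 21.4°.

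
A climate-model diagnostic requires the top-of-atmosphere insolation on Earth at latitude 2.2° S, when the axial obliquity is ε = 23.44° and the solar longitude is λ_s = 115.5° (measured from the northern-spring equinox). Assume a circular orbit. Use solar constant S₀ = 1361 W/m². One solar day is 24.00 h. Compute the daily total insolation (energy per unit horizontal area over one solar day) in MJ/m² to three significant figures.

34.1 MJ/m²

Solar declination: sin δ = sin ε · sin λ_s = sin 23.44° × sin 115.5° = 0.35904, so δ = +21.041°.
cos H₀ = −tan(-2.2°) tan(+21.041°) = 0.0148, H₀ = 1.5560 rad.
Bracket: H₀ sin φ sin δ + cos φ cos δ sin H₀ = 1.5560×-0.03839×0.35904 + 0.99926×0.93332×0.99989 = -0.021447 + 0.932527 = 0.911080.
Q̄ = (S₀/π) × [bracket] = (1361/π) × 0.911080 = 394.70 W/m².
Daily total = Q̄ × 24.00 h × 3600 s/h = 394.70 × 24.00 × 3600 / 10⁶ = 34.10 MJ/m².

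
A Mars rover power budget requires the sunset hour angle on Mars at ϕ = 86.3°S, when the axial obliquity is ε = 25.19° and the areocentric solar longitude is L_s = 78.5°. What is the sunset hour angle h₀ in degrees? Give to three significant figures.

sin δ = sin 25.19° × sin 78.5° = 0.41708, so δ = +24.650°.
cos h₀ = −tan ϕ · tan δ = 7.0963 ≥ 1, so the Sun never rises (polar night) and h₀ = 0.

h₀ = 0.00°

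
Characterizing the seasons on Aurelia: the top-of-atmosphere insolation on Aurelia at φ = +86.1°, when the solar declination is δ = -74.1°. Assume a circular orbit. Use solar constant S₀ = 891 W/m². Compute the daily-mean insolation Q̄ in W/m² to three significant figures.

cos H₀ = −tan(+86.1°) tan(-74.100°) = 51.4943 ≥ 1 ⇒ polar night, H₀ = 0 and Q̄ = 0.

Q̄ ≈ 0.00 W/m²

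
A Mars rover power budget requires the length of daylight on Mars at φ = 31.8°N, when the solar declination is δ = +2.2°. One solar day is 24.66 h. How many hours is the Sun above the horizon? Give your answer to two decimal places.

cos H₀ = −tan φ · tan δ = −tan(+31.8°) × tan(+2.200°) = -0.0238, so H₀ = 1.5946 rad = 91.36°.
Daylight = 2H₀/(2π) × 24.66 h = (1.5946/π) × 24.66 = 12.52 h.

12.52 h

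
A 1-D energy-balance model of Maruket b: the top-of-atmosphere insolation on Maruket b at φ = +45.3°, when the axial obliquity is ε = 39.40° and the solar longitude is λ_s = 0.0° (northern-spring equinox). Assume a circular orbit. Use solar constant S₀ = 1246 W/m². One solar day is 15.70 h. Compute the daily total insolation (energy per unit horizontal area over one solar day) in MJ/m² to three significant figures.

15.8 MJ/m²

Solar declination: sin δ = sin ε · sin λ_s = sin 39.40° × sin 0.0° = 0.00000, so δ = +0.000°.
cos H₀ = −tan(+45.3°) tan(+0.000°) = -0.0000, H₀ = 1.5708 rad.
Bracket: H₀ sin φ sin δ + cos φ cos δ sin H₀ = 1.5708×0.71080×0.00000 + 0.70339×1.00000×1.00000 = 0.000000 + 0.703390 = 0.703390.
Q̄ = (S₀/π) × [bracket] = (1246/π) × 0.703390 = 278.97 W/m².
Daily total = Q̄ × 15.70 h × 3600 s/h = 278.97 × 15.70 × 3600 / 10⁶ = 15.77 MJ/m².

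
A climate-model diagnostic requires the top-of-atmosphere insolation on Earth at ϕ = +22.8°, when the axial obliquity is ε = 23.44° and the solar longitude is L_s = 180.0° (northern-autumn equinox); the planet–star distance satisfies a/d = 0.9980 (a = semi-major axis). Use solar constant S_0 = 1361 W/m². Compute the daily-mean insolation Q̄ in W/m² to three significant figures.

Q̄ ≈ 398 W/m²

Solar declination: sin δ = sin ε · sin L_s = sin 23.44° × sin 180.0° = 0.00000, so δ = +0.000°.
cos h₀ = −tan(+22.8°) tan(+0.000°) = -0.0000, h₀ = 1.5708 rad.
Bracket: h₀ sin ϕ sin δ + cos ϕ cos δ sin h₀ = 1.5708×0.38752×0.00000 + 0.92186×1.00000×1.00000 = 0.000000 + 0.921860 = 0.921860.
Inverse-square distance factor (a/d)² = 0.9980² = 0.996004.
Q̄ = (S_0/π) × 0.996004 × [bracket] = (1361/π) × 0.996004 × 0.921860 = 397.8 W/m².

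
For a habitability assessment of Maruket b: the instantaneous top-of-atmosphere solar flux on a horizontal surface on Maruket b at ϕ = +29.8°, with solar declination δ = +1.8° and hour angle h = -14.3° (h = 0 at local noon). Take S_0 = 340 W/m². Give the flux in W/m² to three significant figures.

291 W/m²

cos θ_z = sin ϕ sin δ + cos ϕ cos δ cos h = 0.015610 + 0.840463 = 0.856073.
Flux = S_0 · cos θ_z = 340 × 0.856073 = 291.1 W/m².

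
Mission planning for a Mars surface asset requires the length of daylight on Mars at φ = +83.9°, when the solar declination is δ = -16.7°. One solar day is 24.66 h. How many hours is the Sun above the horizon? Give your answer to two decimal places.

cos H₀ = −tan φ · tan δ = 2.8073 ≥ 1, so the Sun never rises (polar night) and H₀ = 0.
Daylight = 2H₀/(2π) × 24.66 h = (0.0000/π) × 24.66 = 0.00 h.

0.00 h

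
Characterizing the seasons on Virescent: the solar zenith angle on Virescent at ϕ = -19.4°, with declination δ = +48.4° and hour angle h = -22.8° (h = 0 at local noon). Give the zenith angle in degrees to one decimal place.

θ_z = 70.8°

cos θ_z = sin ϕ sin δ + cos ϕ cos δ cos h = -0.248389 + 0.577299 = 0.328910.
θ_z = arccos(0.328910) = 70.8°.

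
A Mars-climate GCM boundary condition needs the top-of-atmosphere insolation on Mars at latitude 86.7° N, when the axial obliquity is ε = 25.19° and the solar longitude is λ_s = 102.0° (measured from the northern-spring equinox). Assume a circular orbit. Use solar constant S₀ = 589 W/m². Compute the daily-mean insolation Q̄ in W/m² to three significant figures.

Q̄ ≈ 245 W/m²

Solar declination: sin δ = sin ε · sin λ_s = sin 25.19° × sin 102.0° = 0.41632, so δ = +24.603°.
cos H₀ = −tan(+86.7°) tan(+24.603°) = -7.9412 ≤ −1 ⇒ polar day, H₀ = π.
Bracket: H₀ sin φ sin δ + cos φ cos δ sin H₀ = 3.1416×0.99834×0.41632 + 0.05756×0.90922×0.00000 = 1.305740 + 0.000000 = 1.305740.
Q̄ = (S₀/π) × [bracket] = (589/π) × 1.305740 = 244.8 W/m².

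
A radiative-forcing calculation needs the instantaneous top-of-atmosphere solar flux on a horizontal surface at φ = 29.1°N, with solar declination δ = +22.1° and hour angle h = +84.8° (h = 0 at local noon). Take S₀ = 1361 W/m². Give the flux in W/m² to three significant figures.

349 W/m²

cos θ_z = sin φ sin δ + cos φ cos δ cos h = 0.182971 + 0.073374 = 0.256345.
Flux = S₀ · cos θ_z = 1361 × 0.256345 = 348.9 W/m².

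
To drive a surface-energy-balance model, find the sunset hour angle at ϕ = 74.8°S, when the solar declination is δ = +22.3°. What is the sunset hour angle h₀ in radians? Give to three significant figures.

cos h₀ = −tan ϕ · tan δ = 1.5095 ≥ 1, so the Sun never rises (polar night) and h₀ = 0.

h₀ = 0.00 rad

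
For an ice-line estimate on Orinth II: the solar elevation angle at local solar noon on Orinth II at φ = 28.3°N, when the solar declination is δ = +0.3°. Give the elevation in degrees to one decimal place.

62.0°

At local noon the hour angle is zero, so the zenith angle equals |φ − δ| = |+28.3° − (+0.300°)| = 28.000°.
Elevation = 90° − 28.000° = 62.0°.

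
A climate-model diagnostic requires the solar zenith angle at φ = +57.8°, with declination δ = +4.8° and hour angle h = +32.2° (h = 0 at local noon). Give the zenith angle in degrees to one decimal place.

θ_z = 58.7°

cos θ_z = sin φ sin δ + cos φ cos δ cos h = 0.070808 + 0.449335 = 0.520143.
θ_z = arccos(0.520143) = 58.7°.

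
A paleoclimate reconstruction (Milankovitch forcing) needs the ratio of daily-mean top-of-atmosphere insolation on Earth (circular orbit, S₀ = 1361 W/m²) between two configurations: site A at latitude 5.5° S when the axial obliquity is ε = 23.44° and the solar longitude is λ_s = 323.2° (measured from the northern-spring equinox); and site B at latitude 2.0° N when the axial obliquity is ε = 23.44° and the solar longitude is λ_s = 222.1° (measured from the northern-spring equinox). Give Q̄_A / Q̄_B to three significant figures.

Q̄_A / Q̄_B ≈ 1.06

— Configuration A (φ=-5.5°):
Solar declination: sin δ = sin ε · sin λ_s = sin 23.44° × sin 323.2° = -0.23828, so δ = -13.785°.
cos H₀ = −tan(-5.5°) tan(-13.785°) = -0.0236, H₀ = 1.5944 rad.
Bracket: H₀ sin φ sin δ + cos φ cos δ sin H₀ = 1.5944×-0.09585×-0.23828 + 0.99540×0.97120×0.99972 = 0.036415 + 0.966462 = 1.002877.
Q̄ = (S₀/π) × [bracket] = (1361/π) × 1.002877 = 434.47 W/m².
— Configuration B (φ=+2.0°):
Solar declination: sin δ = sin ε · sin λ_s = sin 23.44° × sin 222.1° = -0.26669, so δ = -15.467°.
cos H₀ = −tan(+2.0°) tan(-15.467°) = 0.0097, H₀ = 1.5611 rad.
Bracket: H₀ sin φ sin δ + cos φ cos δ sin H₀ = 1.5611×0.03490×-0.26669 + 0.99939×0.96378×0.99995 = -0.014530 + 0.963144 = 0.948614.
Q̄ = (S₀/π) × [bracket] = (1361/π) × 0.948614 = 410.96 W/m².
Ratio Q̄_A / Q̄_B = 434.47 / 410.96 = 1.057.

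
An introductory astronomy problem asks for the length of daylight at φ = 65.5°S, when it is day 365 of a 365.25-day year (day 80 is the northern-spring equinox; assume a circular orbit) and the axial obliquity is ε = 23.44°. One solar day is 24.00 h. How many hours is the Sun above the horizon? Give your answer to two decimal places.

21.15 h

Solar longitude: λ_s = 360° × (365 − 80)/365.25 = 280.903°.
sin δ = sin 23.44° × sin 280.903° = -0.39061, so δ = -22.992°.
cos H₀ = −tan φ · tan δ = −tan(-65.5°) × tan(-22.992°) = -0.9311, so H₀ = 2.7681 rad = 158.60°.
Daylight = 2H₀/(2π) × 24.00 h = (2.7681/π) × 24.00 = 21.15 h.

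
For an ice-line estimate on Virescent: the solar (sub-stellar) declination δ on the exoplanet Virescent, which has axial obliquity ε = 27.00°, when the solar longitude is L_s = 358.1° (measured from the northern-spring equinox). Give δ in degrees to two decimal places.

δ = -0.86°

sin δ = sin ε · sin L_s = sin 27.00° × sin 358.1° = -0.015052.
δ = arcsin(-0.015052) = -0.86°.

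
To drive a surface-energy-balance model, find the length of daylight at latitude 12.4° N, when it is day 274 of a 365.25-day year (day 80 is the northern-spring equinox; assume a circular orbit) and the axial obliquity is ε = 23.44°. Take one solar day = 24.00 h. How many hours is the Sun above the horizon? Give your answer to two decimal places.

11.87 h

Solar longitude: λ_s = 360° × (274 − 80)/365.25 = 191.211°.
sin δ = sin 23.44° × sin 191.211° = -0.07734, so δ = -4.436°.
cos H₀ = −tan φ · tan δ = −tan(+12.4°) × tan(-4.436°) = 0.0171, so H₀ = 1.5537 rad = 89.02°.
Daylight = 2H₀/(2π) × 24.00 h = (1.5537/π) × 24.00 = 11.87 h.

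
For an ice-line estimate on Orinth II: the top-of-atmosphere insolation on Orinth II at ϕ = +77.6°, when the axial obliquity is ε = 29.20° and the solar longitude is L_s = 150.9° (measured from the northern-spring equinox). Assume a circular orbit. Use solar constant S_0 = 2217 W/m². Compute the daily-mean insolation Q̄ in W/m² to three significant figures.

Solar declination: sin δ = sin ε · sin L_s = sin 29.20° × sin 150.9° = 0.23726, so δ = +13.725°.
cos h₀ = −tan(+77.6°) tan(+13.725°) = -1.1109 ≤ −1 ⇒ polar day, h₀ = π.
Bracket: h₀ sin ϕ sin δ + cos ϕ cos δ sin h₀ = 3.1416×0.97667×0.23726 + 0.21474×0.97145×0.00000 = 0.727986 + 0.000000 = 0.727986.
Q̄ = (S_0/π) × [bracket] = (2217/π) × 0.727986 = 513.7 W/m².

Q̄ ≈ 514 W/m²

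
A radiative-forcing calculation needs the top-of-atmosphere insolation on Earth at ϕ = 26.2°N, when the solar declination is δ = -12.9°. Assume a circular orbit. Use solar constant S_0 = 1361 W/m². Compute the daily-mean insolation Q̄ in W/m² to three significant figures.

cos h₀ = −tan(+26.2°) tan(-12.900°) = 0.1127, h₀ = 1.4579 rad.
Bracket: h₀ sin ϕ sin δ + cos ϕ cos δ sin h₀ = 1.4579×0.44151×-0.22325 + 0.89726×0.97476×0.99363 = -0.143701 + 0.869042 = 0.725341.
Q̄ = (S_0/π) × [bracket] = (1361/π) × 0.725341 = 314.2 W/m².

Q̄ ≈ 314 W/m²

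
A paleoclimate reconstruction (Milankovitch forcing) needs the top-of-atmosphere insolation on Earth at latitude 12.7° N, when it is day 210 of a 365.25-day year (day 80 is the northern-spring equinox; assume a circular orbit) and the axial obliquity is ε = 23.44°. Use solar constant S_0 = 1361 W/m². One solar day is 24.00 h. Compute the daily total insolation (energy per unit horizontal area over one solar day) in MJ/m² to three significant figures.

38.8 MJ/m²

Solar longitude: L_s = 360° × (210 − 80)/365.25 = 128.131°.
sin δ = sin 23.44° × sin 128.131° = 0.31290, so δ = +18.234°.
cos h₀ = −tan(+12.7°) tan(+18.234°) = -0.0742, h₀ = 1.6451 rad.
Bracket: h₀ sin ϕ sin δ + cos ϕ cos δ sin h₀ = 1.6451×0.21985×0.31290 + 0.97553×0.94979×0.99724 = 0.113168 + 0.923991 = 1.037159.
Q̄ = (S_0/π) × [bracket] = (1361/π) × 1.037159 = 449.32 W/m².
Daily total = Q̄ × 24.00 h × 3600 s/h = 449.32 × 24.00 × 3600 / 10⁶ = 38.82 MJ/m².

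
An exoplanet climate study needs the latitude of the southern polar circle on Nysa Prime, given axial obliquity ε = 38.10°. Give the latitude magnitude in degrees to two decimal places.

51.90°

The polar circle is the lowest latitude that experiences at least one full rotation of continuous darkness at the northern-summer solstice; it lies at |φ| = 90° − ε = 90° − 38.10° = 51.90°.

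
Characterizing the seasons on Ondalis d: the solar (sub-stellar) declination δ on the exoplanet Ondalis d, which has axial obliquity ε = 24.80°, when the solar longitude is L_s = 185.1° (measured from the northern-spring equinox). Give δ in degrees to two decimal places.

sin δ = sin ε · sin L_s = sin 24.80° × sin 185.1° = -0.037287.
δ = arcsin(-0.037287) = -2.14°.

δ = -2.14°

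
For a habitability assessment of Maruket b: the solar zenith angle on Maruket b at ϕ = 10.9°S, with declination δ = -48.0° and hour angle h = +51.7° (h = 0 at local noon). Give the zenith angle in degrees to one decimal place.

θ_z = 56.8°

cos θ_z = sin ϕ sin δ + cos ϕ cos δ cos h = 0.140525 + 0.407231 = 0.547756.
θ_z = arccos(0.547756) = 56.8°.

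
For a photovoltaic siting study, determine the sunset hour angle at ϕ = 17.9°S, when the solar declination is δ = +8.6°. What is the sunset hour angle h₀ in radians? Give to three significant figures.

cos h₀ = −tan ϕ · tan δ = −tan(-17.9°) × tan(+8.600°) = 0.0488, so h₀ = 1.5219 rad = 87.20°.

h₀ = 1.52 rad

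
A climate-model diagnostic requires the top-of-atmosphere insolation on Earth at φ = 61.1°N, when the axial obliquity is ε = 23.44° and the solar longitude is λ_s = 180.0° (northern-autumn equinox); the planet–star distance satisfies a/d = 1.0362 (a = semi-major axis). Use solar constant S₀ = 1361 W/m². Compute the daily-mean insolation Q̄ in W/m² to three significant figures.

Solar declination: sin δ = sin ε · sin λ_s = sin 23.44° × sin 180.0° = 0.00000, so δ = +0.000°.
cos H₀ = −tan(+61.1°) tan(+0.000°) = -0.0000, H₀ = 1.5708 rad.
Bracket: H₀ sin φ sin δ + cos φ cos δ sin H₀ = 1.5708×0.87546×0.00000 + 0.48328×1.00000×1.00000 = 0.000000 + 0.483280 = 0.483280.
Inverse-square distance factor (a/d)² = 1.0362² = 1.073710.
Q̄ = (S₀/π) × 1.073710 × [bracket] = (1361/π) × 1.073710 × 0.483280 = 224.8 W/m².

Q̄ ≈ 225 W/m²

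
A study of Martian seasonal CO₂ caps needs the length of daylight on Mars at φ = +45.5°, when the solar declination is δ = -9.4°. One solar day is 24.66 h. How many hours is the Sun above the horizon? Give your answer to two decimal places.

11.00 h

cos H₀ = −tan φ · tan δ = −tan(+45.5°) × tan(-9.400°) = 0.1685, so H₀ = 1.4015 rad = 80.30°.
Daylight = 2H₀/(2π) × 24.66 h = (1.4015/π) × 24.66 = 11.00 h.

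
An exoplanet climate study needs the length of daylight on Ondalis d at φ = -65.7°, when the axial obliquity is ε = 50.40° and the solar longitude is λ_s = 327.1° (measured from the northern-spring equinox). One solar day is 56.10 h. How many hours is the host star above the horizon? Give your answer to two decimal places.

Solar declination: sin δ = sin ε · sin λ_s = sin 50.40° × sin 327.1° = -0.41852, so δ = -24.741°.
Sunrise equation: cos H₀ = −tan φ · tan δ = -1.0206 ≤ −1, so the host star never sets (polar day) and H₀ = π.
Daylight = 2H₀/(2π) × 56.10 h = (3.1416/π) × 56.10 = 56.10 h.

56.10 h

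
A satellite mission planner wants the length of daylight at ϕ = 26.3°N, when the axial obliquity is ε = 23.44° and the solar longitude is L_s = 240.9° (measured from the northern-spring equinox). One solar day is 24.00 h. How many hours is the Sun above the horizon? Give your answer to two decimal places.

10.59 h

Solar declination: sin δ = sin ε · sin L_s = sin 23.44° × sin 240.9° = -0.34758, so δ = -20.339°.
cos h₀ = −tan ϕ · tan δ = −tan(+26.3°) × tan(-20.339°) = 0.1832, so h₀ = 1.3866 rad = 79.44°.
Daylight = 2h₀/(2π) × 24.00 h = (1.3866/π) × 24.00 = 10.59 h.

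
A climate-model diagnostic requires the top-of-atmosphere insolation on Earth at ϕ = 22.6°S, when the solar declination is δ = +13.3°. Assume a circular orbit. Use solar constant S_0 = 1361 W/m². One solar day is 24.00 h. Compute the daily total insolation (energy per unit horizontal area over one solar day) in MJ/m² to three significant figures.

28.6 MJ/m²

cos h₀ = −tan(-22.6°) tan(+13.300°) = 0.0984, h₀ = 1.4722 rad.
Bracket: h₀ sin ϕ sin δ + cos ϕ cos δ sin h₀ = 1.4722×-0.38430×0.23005 + 0.92321×0.97318×0.99515 = -0.130155 + 0.894092 = 0.763937.
Q̄ = (S_0/π) × [bracket] = (1361/π) × 0.763937 = 330.95 W/m².
Daily total = Q̄ × 24.00 h × 3600 s/h = 330.95 × 24.00 × 3600 / 10⁶ = 28.59 MJ/m².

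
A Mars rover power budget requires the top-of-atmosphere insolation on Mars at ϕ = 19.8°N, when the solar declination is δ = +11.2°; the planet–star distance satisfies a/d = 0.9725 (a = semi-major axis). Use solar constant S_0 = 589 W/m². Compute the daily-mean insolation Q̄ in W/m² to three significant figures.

cos h₀ = −tan(+19.8°) tan(+11.200°) = -0.0713, h₀ = 1.6421 rad.
Bracket: h₀ sin ϕ sin δ + cos ϕ cos δ sin h₀ = 1.6421×0.33874×0.19423 + 0.94088×0.98096×0.99746 = 0.108039 + 0.920621 = 1.028660.
Inverse-square distance factor (a/d)² = 0.9725² = 0.945756.
Q̄ = (S_0/π) × 0.945756 × [bracket] = (589/π) × 0.945756 × 1.028660 = 182.4 W/m².

Q̄ ≈ 182 W/m²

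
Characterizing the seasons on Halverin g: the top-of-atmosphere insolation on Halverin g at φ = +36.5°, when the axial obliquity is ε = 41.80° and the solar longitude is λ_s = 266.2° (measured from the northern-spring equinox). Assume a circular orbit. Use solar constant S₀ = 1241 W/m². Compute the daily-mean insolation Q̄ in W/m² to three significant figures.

Q̄ ≈ 45.3 W/m²

Solar declination: sin δ = sin ε · sin λ_s = sin 41.80° × sin 266.2° = -0.66507, so δ = -41.687°.
cos H₀ = −tan(+36.5°) tan(-41.687°) = 0.6590, H₀ = 0.8513 rad.
Bracket: H₀ sin φ sin δ + cos φ cos δ sin H₀ = 0.8513×0.59482×-0.66507 + 0.80386×0.74678×0.75215 = -0.336772 + 0.451521 = 0.114749.
Q̄ = (S₀/π) × [bracket] = (1241/π) × 0.114749 = 45.33 W/m².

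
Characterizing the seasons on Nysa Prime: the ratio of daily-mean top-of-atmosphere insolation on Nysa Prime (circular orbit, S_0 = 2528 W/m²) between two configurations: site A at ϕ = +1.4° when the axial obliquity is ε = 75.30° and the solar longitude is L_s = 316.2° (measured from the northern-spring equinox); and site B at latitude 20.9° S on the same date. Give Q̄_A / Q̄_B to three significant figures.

Q̄_A / Q̄_B ≈ 0.646

— Configuration A (ϕ=+1.4°):
Solar declination: sin δ = sin ε · sin L_s = sin 75.30° × sin 316.2° = -0.66949, so δ = -42.028°.
cos h₀ = −tan(+1.4°) tan(-42.028°) = 0.0220, h₀ = 1.5488 rad.
Bracket: h₀ sin ϕ sin δ + cos ϕ cos δ sin h₀ = 1.5488×0.02443×-0.66949 + 0.99970×0.74282×0.99976 = -0.025332 + 0.742419 = 0.717087.
Q̄ = (S_0/π) × [bracket] = (2528/π) × 0.717087 = 577.03 W/m².
— Configuration B (ϕ=-20.9°):
cos h₀ = −tan(-20.9°) tan(-42.028°) = -0.3442, h₀ = 1.9221 rad.
Bracket: h₀ sin ϕ sin δ + cos ϕ cos δ sin h₀ = 1.9221×-0.35674×-0.66949 + 0.93420×0.74282×0.93891 = 0.459063 + 0.651550 = 1.110613.
Q̄ = (S_0/π) × [bracket] = (2528/π) × 1.110613 = 893.70 W/m².
Ratio Q̄_A / Q̄_B = 577.03 / 893.70 = 0.6457.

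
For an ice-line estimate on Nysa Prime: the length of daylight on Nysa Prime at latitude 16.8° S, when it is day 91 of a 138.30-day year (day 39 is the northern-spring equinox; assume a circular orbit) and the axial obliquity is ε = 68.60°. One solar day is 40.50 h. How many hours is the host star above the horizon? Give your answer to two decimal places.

16.84 h

Solar longitude: λ_s = 360° × (91 − 39)/138.30 = 135.358°.
sin δ = sin 68.60° × sin 135.358° = 0.65423, so δ = +40.861°.
cos H₀ = −tan φ · tan δ = −tan(-16.8°) × tan(+40.861°) = 0.2612, so H₀ = 1.3066 rad = 74.86°.
Daylight = 2H₀/(2π) × 40.50 h = (1.3066/π) × 40.50 = 16.84 h.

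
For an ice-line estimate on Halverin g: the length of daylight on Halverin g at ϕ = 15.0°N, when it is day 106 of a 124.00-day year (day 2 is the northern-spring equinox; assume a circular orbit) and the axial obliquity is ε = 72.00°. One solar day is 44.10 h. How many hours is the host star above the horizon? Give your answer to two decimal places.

16.79 h

Solar longitude: L_s = 360° × (106 − 2)/124.00 = 301.935°.
sin δ = sin 72.00° × sin 301.935° = -0.80711, so δ = -53.814°.
cos h₀ = −tan ϕ · tan δ = −tan(+15.0°) × tan(-53.814°) = 0.3663, so h₀ = 1.1958 rad = 68.51°.
Daylight = 2h₀/(2π) × 44.10 h = (1.1958/π) × 44.10 = 16.79 h.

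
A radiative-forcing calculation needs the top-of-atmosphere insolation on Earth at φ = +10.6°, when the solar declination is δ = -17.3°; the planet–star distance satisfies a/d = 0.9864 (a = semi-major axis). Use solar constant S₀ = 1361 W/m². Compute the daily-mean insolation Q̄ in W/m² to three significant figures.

Q̄ ≈ 360 W/m²

cos H₀ = −tan(+10.6°) tan(-17.300°) = 0.0583, H₀ = 1.5125 rad.
Bracket: H₀ sin φ sin δ + cos φ cos δ sin H₀ = 1.5125×0.18395×-0.29737 + 0.98294×0.95476×0.99830 = -0.082736 + 0.936876 = 0.854140.
Inverse-square distance factor (a/d)² = 0.9864² = 0.972985.
Q̄ = (S₀/π) × 0.972985 × [bracket] = (1361/π) × 0.972985 × 0.854140 = 360.0 W/m².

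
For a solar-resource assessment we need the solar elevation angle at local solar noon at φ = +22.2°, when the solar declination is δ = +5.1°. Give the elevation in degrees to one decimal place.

At local noon the hour angle is zero, so the zenith angle equals |φ − δ| = |+22.2° − (+5.100°)| = 17.100°.
Elevation = 90° − 17.100° = 72.9°.

72.9°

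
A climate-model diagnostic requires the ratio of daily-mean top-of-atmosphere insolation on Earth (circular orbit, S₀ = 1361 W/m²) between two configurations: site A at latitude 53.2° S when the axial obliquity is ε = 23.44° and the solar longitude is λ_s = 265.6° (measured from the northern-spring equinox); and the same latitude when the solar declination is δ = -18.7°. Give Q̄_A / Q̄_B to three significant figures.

— Configuration A (φ=-53.2°):
Solar declination: sin δ = sin ε · sin λ_s = sin 23.44° × sin 265.6° = -0.39662, so δ = -23.367°.
cos H₀ = −tan(-53.2°) tan(-23.367°) = -0.5775, H₀ = 2.1865 rad.
Bracket: H₀ sin φ sin δ + cos φ cos δ sin H₀ = 2.1865×-0.80073×-0.39662 + 0.59902×0.91798×0.81637 = 0.694401 + 0.448912 = 1.143313.
Q̄ = (S₀/π) × [bracket] = (1361/π) × 1.143313 = 495.31 W/m².
— Configuration B (φ=-53.2°):
cos H₀ = −tan(-53.2°) tan(-18.700°) = -0.4525, H₀ = 2.0403 rad.
Bracket: H₀ sin φ sin δ + cos φ cos δ sin H₀ = 2.0403×-0.80073×-0.32061 + 0.59902×0.94721×0.89179 = 0.523790 + 0.506000 = 1.029790.
Q̄ = (S₀/π) × [bracket] = (1361/π) × 1.029790 = 446.13 W/m².
Ratio Q̄_A / Q̄_B = 495.31 / 446.13 = 1.110.

Q̄_A / Q̄_B ≈ 1.11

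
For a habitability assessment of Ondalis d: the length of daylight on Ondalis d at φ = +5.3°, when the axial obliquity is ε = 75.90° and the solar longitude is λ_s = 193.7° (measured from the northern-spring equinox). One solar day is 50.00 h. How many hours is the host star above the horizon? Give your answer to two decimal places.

Solar declination: sin δ = sin ε · sin λ_s = sin 75.90° × sin 193.7° = -0.22970, so δ = -13.280°.
cos H₀ = −tan φ · tan δ = −tan(+5.3°) × tan(-13.280°) = 0.0219, so H₀ = 1.5489 rad = 88.75°.
Daylight = 2H₀/(2π) × 50.00 h = (1.5489/π) × 50.00 = 24.65 h.

24.65 h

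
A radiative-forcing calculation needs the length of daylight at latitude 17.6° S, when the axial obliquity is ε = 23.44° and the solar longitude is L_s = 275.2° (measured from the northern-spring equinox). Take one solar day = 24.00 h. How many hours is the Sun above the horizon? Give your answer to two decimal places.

13.05 h

Solar declination: sin δ = sin ε · sin L_s = sin 23.44° × sin 275.2° = -0.39615, so δ = -23.338°.
cos h₀ = −tan ϕ · tan δ = −tan(-17.6°) × tan(-23.338°) = -0.1369, so h₀ = 1.7081 rad = 97.87°.
Daylight = 2h₀/(2π) × 24.00 h = (1.7081/π) × 24.00 = 13.05 h.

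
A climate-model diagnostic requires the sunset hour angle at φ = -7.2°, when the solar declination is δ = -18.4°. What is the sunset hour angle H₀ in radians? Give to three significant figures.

cos H₀ = −tan φ · tan δ = −tan(-7.2°) × tan(-18.400°) = -0.0420, so H₀ = 1.6128 rad = 92.41°.

H₀ = 1.61 rad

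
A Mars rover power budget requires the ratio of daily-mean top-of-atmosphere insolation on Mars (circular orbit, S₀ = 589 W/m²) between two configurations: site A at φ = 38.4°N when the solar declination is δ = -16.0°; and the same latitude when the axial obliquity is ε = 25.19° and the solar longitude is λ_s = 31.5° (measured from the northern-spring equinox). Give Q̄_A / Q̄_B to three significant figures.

Q̄_A / Q̄_B ≈ 0.507

— Configuration A (φ=+38.4°):
cos H₀ = −tan(+38.4°) tan(-16.000°) = 0.2273, H₀ = 1.3415 rad.
Bracket: H₀ sin φ sin δ + cos φ cos δ sin H₀ = 1.3415×0.62115×-0.27564 + 0.78369×0.96126×0.97383 = -0.229683 + 0.733615 = 0.503932.
Q̄ = (S₀/π) × [bracket] = (589/π) × 0.503932 = 94.479 W/m².
— Configuration B (φ=+38.4°):
Solar declination: sin δ = sin ε · sin λ_s = sin 25.19° × sin 31.5° = 0.22239, so δ = +12.849°.
cos H₀ = −tan(+38.4°) tan(+12.849°) = -0.1808, H₀ = 1.7526 rad.
Bracket: H₀ sin φ sin δ + cos φ cos δ sin H₀ = 1.7526×0.62115×0.22239 + 0.78369×0.97496×0.98352 = 0.242100 + 0.751475 = 0.993575.
Q̄ = (S₀/π) × [bracket] = (589/π) × 0.993575 = 186.28 W/m².
Ratio Q̄_A / Q̄_B = 94.479 / 186.28 = 0.5072.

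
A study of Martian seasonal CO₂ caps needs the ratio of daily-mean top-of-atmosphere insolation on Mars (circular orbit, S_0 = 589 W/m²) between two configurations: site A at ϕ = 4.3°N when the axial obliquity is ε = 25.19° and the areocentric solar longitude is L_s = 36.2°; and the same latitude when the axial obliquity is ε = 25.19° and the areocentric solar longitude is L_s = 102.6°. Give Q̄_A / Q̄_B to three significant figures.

— Configuration A (ϕ=+4.3°):
sin δ = sin 25.19° × sin 36.2° = 0.25137, so δ = +14.559°.
cos h₀ = −tan(+4.3°) tan(+14.559°) = -0.0195, h₀ = 1.5903 rad.
Bracket: h₀ sin ϕ sin δ + cos ϕ cos δ sin h₀ = 1.5903×0.07498×0.25137 + 0.99719×0.96789×0.99981 = 0.029974 + 0.964987 = 0.994961.
Q̄ = (S_0/π) × [bracket] = (589/π) × 0.994961 = 186.54 W/m².
— Configuration B (ϕ=+4.3°):
sin δ = sin 25.19° × sin 102.6° = 0.41537, so δ = +24.543°.
cos h₀ = −tan(+4.3°) tan(+24.543°) = -0.0343, h₀ = 1.6051 rad.
Bracket: h₀ sin ϕ sin δ + cos ϕ cos δ sin h₀ = 1.6051×0.07498×0.41537 + 0.99719×0.90965×0.99941 = 0.049990 + 0.906559 = 0.956549.
Q̄ = (S_0/π) × [bracket] = (589/π) × 0.956549 = 179.34 W/m².
Ratio Q̄_A / Q̄_B = 186.54 / 179.34 = 1.040.

Q̄_A / Q̄_B ≈ 1.04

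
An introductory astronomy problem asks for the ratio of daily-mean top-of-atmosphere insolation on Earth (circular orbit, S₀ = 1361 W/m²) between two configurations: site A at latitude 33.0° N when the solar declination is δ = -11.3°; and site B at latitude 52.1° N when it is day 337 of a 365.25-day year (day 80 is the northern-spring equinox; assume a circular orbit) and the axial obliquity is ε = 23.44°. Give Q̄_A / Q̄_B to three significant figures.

Q̄_A / Q̄_B ≈ 3.73

— Configuration A (φ=+33.0°):
cos H₀ = −tan(+33.0°) tan(-11.300°) = 0.1298, H₀ = 1.4407 rad.
Bracket: H₀ sin φ sin δ + cos φ cos δ sin H₀ = 1.4407×0.54464×-0.19595 + 0.83867×0.98061×0.99154 = -0.153755 + 0.815451 = 0.661696.
Q̄ = (S₀/π) × [bracket] = (1361/π) × 0.661696 = 286.66 W/m².
— Configuration B (φ=+52.1°):
Solar longitude: λ_s = 360° × (337 − 80)/365.25 = 253.306°.
sin δ = sin 23.44° × sin 253.306° = -0.38102, so δ = -22.397°.
cos H₀ = −tan(+52.1°) tan(-22.397°) = 0.5294, H₀ = 1.0129 rad.
Bracket: H₀ sin φ sin δ + cos φ cos δ sin H₀ = 1.0129×0.78908×-0.38102 + 0.61429×0.92457×0.84839 = -0.304534 + 0.481847 = 0.177313.
Q̄ = (S₀/π) × [bracket] = (1361/π) × 0.177313 = 76.815 W/m².
Ratio Q̄_A / Q̄_B = 286.66 / 76.815 = 3.732.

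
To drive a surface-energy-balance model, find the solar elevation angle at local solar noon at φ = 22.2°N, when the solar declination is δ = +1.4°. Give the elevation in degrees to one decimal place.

At local noon the hour angle is zero, so the zenith angle equals |φ − δ| = |+22.2° − (+1.400°)| = 20.800°.
Elevation = 90° − 20.800° = 69.2°.

69.2°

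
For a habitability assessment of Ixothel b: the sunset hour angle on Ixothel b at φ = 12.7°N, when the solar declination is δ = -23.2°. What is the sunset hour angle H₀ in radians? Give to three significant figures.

cos H₀ = −tan φ · tan δ = −tan(+12.7°) × tan(-23.200°) = 0.0966, so H₀ = 1.4741 rad = 84.46°.

H₀ = 1.47 rad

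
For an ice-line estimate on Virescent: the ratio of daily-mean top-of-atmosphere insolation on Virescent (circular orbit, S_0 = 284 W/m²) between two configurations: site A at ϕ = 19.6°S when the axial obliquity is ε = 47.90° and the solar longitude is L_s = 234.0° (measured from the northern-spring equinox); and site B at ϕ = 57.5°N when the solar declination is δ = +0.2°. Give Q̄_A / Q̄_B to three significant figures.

Q̄_A / Q̄_B ≈ 2.02

— Configuration A (ϕ=-19.6°):
Solar declination: sin δ = sin ε · sin L_s = sin 47.90° × sin 234.0° = -0.60027, so δ = -36.889°.
cos h₀ = −tan(-19.6°) tan(-36.889°) = -0.2673, h₀ = 1.8413 rad.
Bracket: h₀ sin ϕ sin δ + cos ϕ cos δ sin h₀ = 1.8413×-0.33545×-0.60027 + 0.94206×0.79980×0.96363 = 0.370765 + 0.726056 = 1.096821.
Q̄ = (S_0/π) × [bracket] = (284/π) × 1.096821 = 99.153 W/m².
— Configuration B (ϕ=+57.5°):
cos h₀ = −tan(+57.5°) tan(+0.200°) = -0.0055, h₀ = 1.5763 rad.
Bracket: h₀ sin ϕ sin δ + cos ϕ cos δ sin h₀ = 1.5763×0.84339×0.00349 + 0.53730×0.99999×0.99998 = 0.004640 + 0.537284 = 0.541924.
Q̄ = (S_0/π) × [bracket] = (284/π) × 0.541924 = 48.990 W/m².
Ratio Q̄_A / Q̄_B = 99.153 / 48.990 = 2.024.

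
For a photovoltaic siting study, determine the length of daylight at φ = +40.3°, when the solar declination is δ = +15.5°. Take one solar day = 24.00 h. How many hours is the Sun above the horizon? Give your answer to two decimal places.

13.81 h

cos H₀ = −tan φ · tan δ = −tan(+40.3°) × tan(+15.500°) = -0.2352, so H₀ = 1.8082 rad = 103.60°.
Daylight = 2H₀/(2π) × 24.00 h = (1.8082/π) × 24.00 = 13.81 h.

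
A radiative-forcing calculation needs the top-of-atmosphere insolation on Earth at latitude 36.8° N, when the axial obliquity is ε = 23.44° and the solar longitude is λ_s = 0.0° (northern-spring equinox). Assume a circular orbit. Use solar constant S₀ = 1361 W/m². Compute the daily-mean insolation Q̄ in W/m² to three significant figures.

Q̄ ≈ 347 W/m²

Solar declination: sin δ = sin ε · sin λ_s = sin 23.44° × sin 0.0° = 0.00000, so δ = +0.000°.
cos H₀ = −tan(+36.8°) tan(+0.000°) = -0.0000, H₀ = 1.5708 rad.
Bracket: H₀ sin φ sin δ + cos φ cos δ sin H₀ = 1.5708×0.59902×0.00000 + 0.80073×1.00000×1.00000 = 0.000000 + 0.800730 = 0.800730.
Q̄ = (S₀/π) × [bracket] = (1361/π) × 0.800730 = 346.9 W/m².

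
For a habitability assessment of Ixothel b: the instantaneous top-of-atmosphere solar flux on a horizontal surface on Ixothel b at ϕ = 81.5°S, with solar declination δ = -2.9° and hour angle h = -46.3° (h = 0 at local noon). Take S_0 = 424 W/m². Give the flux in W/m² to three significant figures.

64.5 W/m²

cos θ_z = sin ϕ sin δ + cos ϕ cos δ cos h = 0.050037 + 0.101988 = 0.152025.
Flux = S_0 · cos θ_z = 424 × 0.152025 = 64.46 W/m².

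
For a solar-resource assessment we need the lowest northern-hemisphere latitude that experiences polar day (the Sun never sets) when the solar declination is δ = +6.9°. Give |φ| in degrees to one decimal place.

Polar day requires cos H₀ = −tan φ tan δ ≤ −1, i.e. tan φ tan δ ≥ 1.
The boundary is |tan φ| · |tan δ| = 1, so |φ| = 90° − |δ| = 90° − 6.9° = 83.1° in the northern hemisphere.

|φ| = 83.1°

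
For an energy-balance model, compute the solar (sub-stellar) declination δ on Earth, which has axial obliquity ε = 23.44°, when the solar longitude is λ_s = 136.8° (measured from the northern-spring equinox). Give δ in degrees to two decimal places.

δ = +15.80°

sin δ = sin ε · sin λ_s = sin 23.44° × sin 136.8° = 0.272305.
δ = arcsin(0.272305) = +15.80°.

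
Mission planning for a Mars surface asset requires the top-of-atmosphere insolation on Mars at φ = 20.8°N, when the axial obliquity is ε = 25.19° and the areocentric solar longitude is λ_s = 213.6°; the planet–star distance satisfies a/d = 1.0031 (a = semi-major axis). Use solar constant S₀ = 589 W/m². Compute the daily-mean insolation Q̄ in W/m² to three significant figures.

Q̄ ≈ 147 W/m²

sin δ = sin 25.19° × sin 213.6° = -0.23554, so δ = -13.623°.
cos H₀ = −tan(+20.8°) tan(-13.623°) = 0.0921, H₀ = 1.4786 rad.
Bracket: H₀ sin φ sin δ + cos φ cos δ sin H₀ = 1.4786×0.35511×-0.23554 + 0.93483×0.97187×0.99575 = -0.123674 + 0.904672 = 0.780998.
Inverse-square distance factor (a/d)² = 1.0031² = 1.006210.
Q̄ = (S₀/π) × 1.006210 × [bracket] = (589/π) × 1.006210 × 0.780998 = 147.3 W/m².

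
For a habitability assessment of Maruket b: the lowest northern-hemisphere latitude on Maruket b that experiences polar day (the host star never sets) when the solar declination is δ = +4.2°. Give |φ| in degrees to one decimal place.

Polar day requires cos H₀ = −tan φ tan δ ≤ −1, i.e. tan φ tan δ ≥ 1.
The boundary is |tan φ| · |tan δ| = 1, so |φ| = 90° − |δ| = 90° − 4.2° = 85.8° in the northern hemisphere.

|φ| = 85.8°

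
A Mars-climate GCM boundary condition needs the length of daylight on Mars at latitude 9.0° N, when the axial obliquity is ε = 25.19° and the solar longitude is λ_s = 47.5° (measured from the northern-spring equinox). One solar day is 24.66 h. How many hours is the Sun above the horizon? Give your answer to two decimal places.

12.74 h

Solar declination: sin δ = sin ε · sin λ_s = sin 25.19° × sin 47.5° = 0.31380, so δ = +18.288°.
cos H₀ = −tan φ · tan δ = −tan(+9.0°) × tan(+18.288°) = -0.0523, so H₀ = 1.6232 rad = 93.00°.
Daylight = 2H₀/(2π) × 24.66 h = (1.6232/π) × 24.66 = 12.74 h.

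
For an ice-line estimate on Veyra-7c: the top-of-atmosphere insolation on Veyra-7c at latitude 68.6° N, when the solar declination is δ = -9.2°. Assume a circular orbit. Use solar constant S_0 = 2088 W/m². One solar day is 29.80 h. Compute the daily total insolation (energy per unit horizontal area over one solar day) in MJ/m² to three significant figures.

cos h₀ = −tan(+68.6°) tan(-9.200°) = 0.4133, h₀ = 1.1447 rad.
Bracket: h₀ sin ϕ sin δ + cos ϕ cos δ sin h₀ = 1.1447×0.93106×-0.15988 + 0.36488×0.98714×0.91060 = -0.170398 + 0.327987 = 0.157589.
Q̄ = (S_0/π) × [bracket] = (2088/π) × 0.157589 = 104.74 W/m².
Daily total = Q̄ × 29.80 h × 3600 s/h = 104.74 × 29.80 × 3600 / 10⁶ = 11.24 MJ/m².

11.2 MJ/m²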